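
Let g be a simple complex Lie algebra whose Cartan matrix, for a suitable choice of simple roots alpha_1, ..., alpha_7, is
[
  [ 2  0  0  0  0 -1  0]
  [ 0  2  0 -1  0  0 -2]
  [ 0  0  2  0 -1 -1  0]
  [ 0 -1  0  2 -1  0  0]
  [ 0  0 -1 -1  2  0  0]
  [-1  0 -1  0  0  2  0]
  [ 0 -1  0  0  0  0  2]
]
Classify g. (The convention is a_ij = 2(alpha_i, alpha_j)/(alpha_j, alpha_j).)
type B_7

The matrix has rank 7 with 2's on the diagonal. Reading the off-diagonal entries as Dynkin edges (a single edge where a_ij = a_ji = -1; a double or triple edge where a_ij * a_ji = 2 or 3), the diagram is a chain of 7 nodes with a double edge at one end; the terminal node there is the unique short simple root (B_7). One simple-root ordering that puts it in standard form is (alpha_1, alpha_6, alpha_3, alpha_5, alpha_4, alpha_2, alpha_7). So the algebra is type B_7, i.e. so(15).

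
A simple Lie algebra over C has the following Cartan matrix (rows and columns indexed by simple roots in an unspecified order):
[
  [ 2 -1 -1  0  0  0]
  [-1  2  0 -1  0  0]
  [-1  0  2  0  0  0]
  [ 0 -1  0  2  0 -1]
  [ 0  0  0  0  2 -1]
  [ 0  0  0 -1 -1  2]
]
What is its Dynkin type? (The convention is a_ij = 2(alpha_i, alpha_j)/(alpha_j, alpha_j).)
A_6 (sl(7))

The matrix has rank 6 with 2's on the diagonal. Reading the off-diagonal entries as Dynkin edges (a single edge where a_ij = a_ji = -1; a double or triple edge where a_ij * a_ji = 2 or 3), the diagram is a chain of 6 nodes with single edges (A_6). One simple-root ordering that puts it in standard form is (alpha_5, alpha_6, alpha_4, alpha_2, alpha_1, alpha_3). So the algebra is type A_6, i.e. sl(7).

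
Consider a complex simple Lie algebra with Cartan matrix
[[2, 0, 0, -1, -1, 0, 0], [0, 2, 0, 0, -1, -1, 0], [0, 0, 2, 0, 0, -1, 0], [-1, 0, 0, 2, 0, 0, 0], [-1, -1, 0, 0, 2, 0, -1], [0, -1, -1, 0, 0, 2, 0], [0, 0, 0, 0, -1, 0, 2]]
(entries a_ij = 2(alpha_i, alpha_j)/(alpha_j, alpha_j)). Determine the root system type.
E7

The matrix has rank 7 with 2's on the diagonal. Reading the off-diagonal entries as Dynkin edges (a single edge where a_ij = a_ji = -1; a double or triple edge where a_ij * a_ji = 2 or 3), the diagram is a chain of 6 nodes with one extra node attached to the third node from one end (E_7). One simple-root ordering that puts it in standard form is (alpha_4, alpha_7, alpha_1, alpha_5, alpha_2, alpha_6, alpha_3). So the algebra is type E_7.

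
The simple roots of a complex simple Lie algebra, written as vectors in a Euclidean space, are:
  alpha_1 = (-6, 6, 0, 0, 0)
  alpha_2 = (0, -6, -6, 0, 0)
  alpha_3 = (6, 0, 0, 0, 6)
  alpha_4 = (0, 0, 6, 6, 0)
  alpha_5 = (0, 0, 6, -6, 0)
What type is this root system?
D5

Compute the Cartan integers a_ij = 2(alpha_i, alpha_j)/(alpha_j, alpha_j); the resulting 5x5 Cartan matrix is
[[2, -1, -1, 0, 0], [-1, 2, 0, -1, -1], [-1, 0, 2, 0, 0], [0, -1, 0, 2, 0], [0, -1, 0, 0, 2]].
All simple roots have the same length, so the diagram is simply laced. The associated Dynkin diagram is a chain of 3 nodes with a fork of two nodes at one end (D_5), so the type is D_5 (the algebra so(10)).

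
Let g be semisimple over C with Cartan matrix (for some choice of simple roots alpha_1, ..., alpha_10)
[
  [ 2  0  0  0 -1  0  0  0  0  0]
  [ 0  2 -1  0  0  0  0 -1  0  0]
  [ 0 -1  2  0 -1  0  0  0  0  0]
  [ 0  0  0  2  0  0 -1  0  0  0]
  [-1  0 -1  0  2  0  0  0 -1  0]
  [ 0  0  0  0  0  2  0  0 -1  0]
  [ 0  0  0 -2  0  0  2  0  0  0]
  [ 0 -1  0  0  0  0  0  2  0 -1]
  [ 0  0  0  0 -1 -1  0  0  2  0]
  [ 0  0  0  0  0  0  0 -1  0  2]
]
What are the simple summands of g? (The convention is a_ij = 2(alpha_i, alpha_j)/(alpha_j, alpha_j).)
The diagram associated to this matrix has two connected components: the simple roots {alpha_4, alpha_7} form a chain of 2 nodes with a double edge at one end; the terminal node there is the unique short simple root (B_2), and {alpha_1, alpha_2, alpha_3, alpha_5, alpha_6, alpha_8, alpha_9, alpha_10} form a chain of 7 nodes with one extra node attached to the third node from one end (E_8). A semisimple Lie algebra decomposes uniquely as the direct sum of simple ideals, one per connected component of its Dynkin diagram, so g ≅ B_2 ⊕ E_8 (dimension 10 + 248 = 258).

B_2 + E_8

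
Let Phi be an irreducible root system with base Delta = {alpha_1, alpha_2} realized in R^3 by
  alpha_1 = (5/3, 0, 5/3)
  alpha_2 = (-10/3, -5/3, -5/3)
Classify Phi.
type G_2

Compute the Cartan integers a_ij = 2(alpha_i, alpha_j)/(alpha_j, alpha_j); the resulting 2x2 Cartan matrix is
[[2, -1], [-3, 2]].
The roots have two lengths (squared-length ratio 3:1); the short ones are alpha_{1}. The associated Dynkin diagram is two nodes joined by a triple edge (G_2), so the type is G_2.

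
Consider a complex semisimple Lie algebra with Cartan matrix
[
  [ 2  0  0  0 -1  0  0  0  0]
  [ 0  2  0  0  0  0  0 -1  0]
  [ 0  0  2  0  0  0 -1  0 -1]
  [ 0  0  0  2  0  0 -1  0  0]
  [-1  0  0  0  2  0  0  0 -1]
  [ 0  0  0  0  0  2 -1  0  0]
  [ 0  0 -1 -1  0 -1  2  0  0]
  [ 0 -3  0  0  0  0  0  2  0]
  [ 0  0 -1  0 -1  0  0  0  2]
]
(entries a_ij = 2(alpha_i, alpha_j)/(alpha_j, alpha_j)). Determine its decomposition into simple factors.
type D_7 ⊕ type G_2

The diagram associated to this matrix has two connected components: the simple roots {alpha_1, alpha_3, alpha_4, alpha_5, alpha_6, alpha_7, alpha_9} form a chain of 5 nodes with a fork of two nodes at one end (D_7), and {alpha_2, alpha_8} form two nodes joined by a triple edge (G_2). A semisimple Lie algebra decomposes uniquely as the direct sum of simple ideals, one per connected component of its Dynkin diagram, so g ≅ D_7 ⊕ G_2 (dimension 91 + 14 = 105).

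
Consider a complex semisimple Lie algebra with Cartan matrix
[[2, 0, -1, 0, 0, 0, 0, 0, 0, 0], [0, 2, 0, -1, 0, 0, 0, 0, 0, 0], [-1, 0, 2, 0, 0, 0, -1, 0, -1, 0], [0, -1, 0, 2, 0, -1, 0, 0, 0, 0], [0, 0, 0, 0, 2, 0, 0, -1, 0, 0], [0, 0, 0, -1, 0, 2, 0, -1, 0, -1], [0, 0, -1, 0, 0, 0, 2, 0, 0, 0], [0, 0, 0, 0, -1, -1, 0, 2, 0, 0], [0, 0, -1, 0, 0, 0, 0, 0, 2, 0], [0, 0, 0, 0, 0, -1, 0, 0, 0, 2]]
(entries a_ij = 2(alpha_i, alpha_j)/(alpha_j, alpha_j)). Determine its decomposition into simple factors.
The diagram associated to this matrix has two connected components: the simple roots {alpha_1, alpha_3, alpha_7, alpha_9} form a chain of 2 nodes with a fork of two nodes at one end (D_4), and {alpha_2, alpha_4, alpha_5, alpha_6, alpha_8, alpha_10} form a chain of 5 nodes with one extra node attached to the third node from one end (E_6). A semisimple Lie algebra decomposes uniquely as the direct sum of simple ideals, one per connected component of its Dynkin diagram, so g ≅ D_4 ⊕ E_6 (dimension 28 + 78 = 106).

D4 + E6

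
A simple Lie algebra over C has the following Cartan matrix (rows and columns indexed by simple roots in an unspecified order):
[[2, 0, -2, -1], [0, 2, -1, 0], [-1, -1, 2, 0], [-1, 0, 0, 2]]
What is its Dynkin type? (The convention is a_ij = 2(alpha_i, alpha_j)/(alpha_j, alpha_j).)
The matrix has rank 4 with 2's on the diagonal. Reading the off-diagonal entries as Dynkin edges (a single edge where a_ij = a_ji = -1; a double or triple edge where a_ij * a_ji = 2 or 3), the diagram is a chain of 4 nodes with a double edge between the middle two (F_4). One simple-root ordering that puts it in standard form is (alpha_4, alpha_1, alpha_3, alpha_2). So the algebra is type F_4.

F4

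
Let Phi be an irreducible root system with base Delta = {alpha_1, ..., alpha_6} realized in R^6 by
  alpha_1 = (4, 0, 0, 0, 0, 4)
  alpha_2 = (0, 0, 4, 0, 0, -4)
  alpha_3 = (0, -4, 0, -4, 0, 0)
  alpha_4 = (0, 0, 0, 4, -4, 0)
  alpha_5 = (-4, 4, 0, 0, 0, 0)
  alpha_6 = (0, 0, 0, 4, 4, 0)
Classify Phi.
Compute the Cartan integers a_ij = 2(alpha_i, alpha_j)/(alpha_j, alpha_j); the resulting 6x6 Cartan matrix is
[[2, -1, 0, 0, -1, 0], [-1, 2, 0, 0, 0, 0], [0, 0, 2, -1, -1, -1], [0, 0, -1, 2, 0, 0], [-1, 0, -1, 0, 2, 0], [0, 0, -1, 0, 0, 2]].
All simple roots have the same length, so the diagram is simply laced. The associated Dynkin diagram is a chain of 4 nodes with a fork of two nodes at one end (D_6), so the type is D_6 (the algebra so(12)).

D6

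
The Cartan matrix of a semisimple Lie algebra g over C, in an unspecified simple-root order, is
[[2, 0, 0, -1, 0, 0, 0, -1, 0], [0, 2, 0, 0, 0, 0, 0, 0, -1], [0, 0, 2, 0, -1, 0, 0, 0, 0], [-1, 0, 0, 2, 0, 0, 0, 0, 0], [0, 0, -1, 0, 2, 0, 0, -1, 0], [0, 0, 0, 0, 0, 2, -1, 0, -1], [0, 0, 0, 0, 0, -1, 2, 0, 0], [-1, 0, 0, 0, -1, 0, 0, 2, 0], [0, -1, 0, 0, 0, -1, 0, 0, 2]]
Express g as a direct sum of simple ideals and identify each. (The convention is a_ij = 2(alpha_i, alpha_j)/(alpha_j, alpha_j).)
The diagram associated to this matrix has two connected components: the simple roots {alpha_2, alpha_6, alpha_7, alpha_9} form a chain of 4 nodes with single edges (A_4), and {alpha_1, alpha_3, alpha_4, alpha_5, alpha_8} form a chain of 5 nodes with single edges (A_5). A semisimple Lie algebra decomposes uniquely as the direct sum of simple ideals, one per connected component of its Dynkin diagram, so g ≅ A_4 ⊕ A_5 (dimension 24 + 35 = 59).

type A_4 ⊕ type A_5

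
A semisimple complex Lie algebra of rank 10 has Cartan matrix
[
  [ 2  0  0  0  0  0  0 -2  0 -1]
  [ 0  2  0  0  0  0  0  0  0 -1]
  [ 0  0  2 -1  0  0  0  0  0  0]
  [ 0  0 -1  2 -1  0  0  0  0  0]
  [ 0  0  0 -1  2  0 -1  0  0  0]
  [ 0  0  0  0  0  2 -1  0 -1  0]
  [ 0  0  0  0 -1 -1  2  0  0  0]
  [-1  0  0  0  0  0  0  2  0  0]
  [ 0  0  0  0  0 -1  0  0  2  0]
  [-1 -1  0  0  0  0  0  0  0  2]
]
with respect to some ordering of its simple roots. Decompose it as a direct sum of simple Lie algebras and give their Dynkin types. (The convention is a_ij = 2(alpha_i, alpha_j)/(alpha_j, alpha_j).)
type A_6 + type B_4

The diagram associated to this matrix has two connected components: the simple roots {alpha_3, alpha_4, alpha_5, alpha_6, alpha_7, alpha_9} form a chain of 6 nodes with single edges (A_6), and {alpha_1, alpha_2, alpha_8, alpha_10} form a chain of 4 nodes with a double edge at one end; the terminal node there is the unique short simple root (B_4). A semisimple Lie algebra decomposes uniquely as the direct sum of simple ideals, one per connected component of its Dynkin diagram, so g ≅ A_6 ⊕ B_4 (dimension 48 + 36 = 84).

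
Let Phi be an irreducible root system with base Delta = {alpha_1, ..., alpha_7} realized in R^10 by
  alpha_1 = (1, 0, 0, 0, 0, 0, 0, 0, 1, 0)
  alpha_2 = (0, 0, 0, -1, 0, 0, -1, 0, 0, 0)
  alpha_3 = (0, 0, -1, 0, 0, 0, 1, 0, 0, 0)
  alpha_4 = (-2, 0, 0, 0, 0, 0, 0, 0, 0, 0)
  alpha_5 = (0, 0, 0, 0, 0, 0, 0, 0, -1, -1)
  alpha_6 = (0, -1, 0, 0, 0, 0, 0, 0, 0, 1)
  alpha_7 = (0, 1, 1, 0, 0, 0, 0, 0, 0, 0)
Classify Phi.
C_7

Compute the Cartan integers a_ij = 2(alpha_i, alpha_j)/(alpha_j, alpha_j); the resulting 7x7 Cartan matrix is
[[2, 0, 0, -1, -1, 0, 0], [0, 2, -1, 0, 0, 0, 0], [0, -1, 2, 0, 0, 0, -1], [-2, 0, 0, 2, 0, 0, 0], [-1, 0, 0, 0, 2, -1, 0], [0, 0, 0, 0, -1, 2, -1], [0, 0, -1, 0, 0, -1, 2]].
The roots have two lengths (squared-length ratio 2:1); the short ones are alpha_{1,2,3,5,6,7}. The associated Dynkin diagram is a chain of 7 nodes with a double edge at one end; the terminal node there is the unique long simple root (C_7), so the type is C_7 (the algebra sp(14)).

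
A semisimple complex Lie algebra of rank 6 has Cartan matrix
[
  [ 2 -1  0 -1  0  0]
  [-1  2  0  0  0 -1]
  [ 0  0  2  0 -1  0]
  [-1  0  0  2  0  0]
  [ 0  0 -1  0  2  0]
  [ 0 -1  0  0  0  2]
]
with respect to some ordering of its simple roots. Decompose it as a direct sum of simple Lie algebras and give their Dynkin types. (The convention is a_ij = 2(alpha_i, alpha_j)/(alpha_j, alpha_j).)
The diagram associated to this matrix has two connected components: the simple roots {alpha_3, alpha_5} form a chain of 2 nodes with single edges (A_2), and {alpha_1, alpha_2, alpha_4, alpha_6} form a chain of 4 nodes with single edges (A_4). A semisimple Lie algebra decomposes uniquely as the direct sum of simple ideals, one per connected component of its Dynkin diagram, so g ≅ A_2 ⊕ A_4 (dimension 8 + 24 = 32).

A2 ⊕ A4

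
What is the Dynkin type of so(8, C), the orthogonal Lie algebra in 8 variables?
type D_4

This is so(8) with 8 even, which has dimension 8(8-1)/2 = 28 and rank 8/2 = 4. In the classification of classical Lie algebras, the orthogonal algebra so(2n) in an even number of variables has type D_n; here n = 4, so the Dynkin diagram is a chain of 2 nodes with a fork of two nodes at one end (D_4). Hence the type is D_4.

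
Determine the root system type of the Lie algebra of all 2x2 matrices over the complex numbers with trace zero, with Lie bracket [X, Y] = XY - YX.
This is sl(2), which has dimension 2^2 - 1 = 3 and rank 2 - 1 = 1 (a Cartan subalgebra is the diagonal traceless matrices). In the classification of classical Lie algebras, the special linear algebra sl(n+1) has type A_n; here n = 1, so the Dynkin diagram is a chain of 1 nodes with single edges (A_1). Hence the type is A_1.

A_1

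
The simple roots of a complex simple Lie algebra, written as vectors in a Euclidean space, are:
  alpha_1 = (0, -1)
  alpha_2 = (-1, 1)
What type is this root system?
B2

Compute the Cartan integers a_ij = 2(alpha_i, alpha_j)/(alpha_j, alpha_j); the resulting 2x2 Cartan matrix is
[[2, -1], [-2, 2]].
The roots have two lengths (squared-length ratio 2:1); the short ones are alpha_{1}. The associated Dynkin diagram is a chain of 2 nodes with a double edge at one end; the terminal node there is the unique short simple root (B_2), so the type is B_2 (the algebra so(5)).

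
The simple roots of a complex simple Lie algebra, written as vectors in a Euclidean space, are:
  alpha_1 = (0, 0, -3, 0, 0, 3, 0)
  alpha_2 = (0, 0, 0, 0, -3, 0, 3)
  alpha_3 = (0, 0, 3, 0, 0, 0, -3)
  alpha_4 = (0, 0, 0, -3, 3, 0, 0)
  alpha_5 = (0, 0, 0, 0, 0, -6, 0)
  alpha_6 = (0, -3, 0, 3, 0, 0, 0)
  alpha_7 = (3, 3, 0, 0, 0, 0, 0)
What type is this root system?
type C_7

Compute the Cartan integers a_ij = 2(alpha_i, alpha_j)/(alpha_j, alpha_j); the resulting 7x7 Cartan matrix is
[[2, 0, -1, 0, -1, 0, 0], [0, 2, -1, -1, 0, 0, 0], [-1, -1, 2, 0, 0, 0, 0], [0, -1, 0, 2, 0, -1, 0], [-2, 0, 0, 0, 2, 0, 0], [0, 0, 0, -1, 0, 2, -1], [0, 0, 0, 0, 0, -1, 2]].
The roots have two lengths (squared-length ratio 2:1); the short ones are alpha_{1,2,3,4,6,7}. The associated Dynkin diagram is a chain of 7 nodes with a double edge at one end; the terminal node there is the unique long simple root (C_7), so the type is C_7 (the algebra sp(14)).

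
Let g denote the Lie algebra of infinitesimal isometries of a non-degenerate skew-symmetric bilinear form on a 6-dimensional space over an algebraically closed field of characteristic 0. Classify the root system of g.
C3

This is sp(6), which has dimension 6(6+1)/2 = 21 and rank 6/2 = 3. In the classification of classical Lie algebras, the symplectic algebra sp(2n) has type C_n; here n = 3, so the Dynkin diagram is a chain of 3 nodes with a double edge at one end; the terminal node there is the unique long simple root (C_3). Hence the type is C_3.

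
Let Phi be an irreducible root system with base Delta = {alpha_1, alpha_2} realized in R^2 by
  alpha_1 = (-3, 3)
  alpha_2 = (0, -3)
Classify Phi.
Compute the Cartan integers a_ij = 2(alpha_i, alpha_j)/(alpha_j, alpha_j); the resulting 2x2 Cartan matrix is
[[2, -2], [-1, 2]].
The roots have two lengths (squared-length ratio 2:1); the short ones are alpha_{2}. The associated Dynkin diagram is a chain of 2 nodes with a double edge at one end; the terminal node there is the unique short simple root (B_2), so the type is B_2 (the algebra so(5)).

B2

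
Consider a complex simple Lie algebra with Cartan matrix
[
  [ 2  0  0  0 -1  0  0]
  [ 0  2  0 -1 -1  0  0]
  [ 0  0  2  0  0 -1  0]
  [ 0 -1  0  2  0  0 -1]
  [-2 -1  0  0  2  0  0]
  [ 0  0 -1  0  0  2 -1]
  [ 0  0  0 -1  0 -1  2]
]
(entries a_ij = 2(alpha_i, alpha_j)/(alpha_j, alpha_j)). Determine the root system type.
The matrix has rank 7 with 2's on the diagonal. Reading the off-diagonal entries as Dynkin edges (a single edge where a_ij = a_ji = -1; a double or triple edge where a_ij * a_ji = 2 or 3), the diagram is a chain of 7 nodes with a double edge at one end; the terminal node there is the unique short simple root (B_7). One simple-root ordering that puts it in standard form is (alpha_3, alpha_6, alpha_7, alpha_4, alpha_2, alpha_5, alpha_1). So the algebra is type B_7, i.e. so(15).

type B_7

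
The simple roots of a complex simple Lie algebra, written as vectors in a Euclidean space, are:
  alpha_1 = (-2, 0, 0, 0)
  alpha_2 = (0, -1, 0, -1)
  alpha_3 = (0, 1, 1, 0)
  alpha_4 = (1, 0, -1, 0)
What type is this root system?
C4

Compute the Cartan integers a_ij = 2(alpha_i, alpha_j)/(alpha_j, alpha_j); the resulting 4x4 Cartan matrix is
[[2, 0, 0, -2], [0, 2, -1, 0], [0, -1, 2, -1], [-1, 0, -1, 2]].
The roots have two lengths (squared-length ratio 2:1); the short ones are alpha_{2,3,4}. The associated Dynkin diagram is a chain of 4 nodes with a double edge at one end; the terminal node there is the unique long simple root (C_4), so the type is C_4 (the algebra sp(8)).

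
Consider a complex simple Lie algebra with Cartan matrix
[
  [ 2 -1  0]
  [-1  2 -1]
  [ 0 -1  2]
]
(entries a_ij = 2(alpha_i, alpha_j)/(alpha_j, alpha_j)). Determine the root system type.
A_3

The matrix has rank 3 with 2's on the diagonal. Reading the off-diagonal entries as Dynkin edges (a single edge where a_ij = a_ji = -1; a double or triple edge where a_ij * a_ji = 2 or 3), the diagram is a chain of 3 nodes with single edges (A_3). One simple-root ordering that puts it in standard form is (alpha_1, alpha_2, alpha_3). So the algebra is type A_3, i.e. sl(4).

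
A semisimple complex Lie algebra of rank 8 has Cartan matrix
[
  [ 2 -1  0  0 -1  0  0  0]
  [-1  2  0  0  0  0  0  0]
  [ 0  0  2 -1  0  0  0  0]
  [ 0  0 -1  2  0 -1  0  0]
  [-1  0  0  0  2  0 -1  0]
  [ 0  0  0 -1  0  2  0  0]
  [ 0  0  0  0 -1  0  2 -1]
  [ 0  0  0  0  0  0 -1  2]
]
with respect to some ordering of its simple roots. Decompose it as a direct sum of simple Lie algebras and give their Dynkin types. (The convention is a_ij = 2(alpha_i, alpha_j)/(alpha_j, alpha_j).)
The diagram associated to this matrix has two connected components: the simple roots {alpha_3, alpha_4, alpha_6} form a chain of 3 nodes with single edges (A_3), and {alpha_1, alpha_2, alpha_5, alpha_7, alpha_8} form a chain of 5 nodes with single edges (A_5). A semisimple Lie algebra decomposes uniquely as the direct sum of simple ideals, one per connected component of its Dynkin diagram, so g ≅ A_3 ⊕ A_5 (dimension 15 + 35 = 50).

A3 + A5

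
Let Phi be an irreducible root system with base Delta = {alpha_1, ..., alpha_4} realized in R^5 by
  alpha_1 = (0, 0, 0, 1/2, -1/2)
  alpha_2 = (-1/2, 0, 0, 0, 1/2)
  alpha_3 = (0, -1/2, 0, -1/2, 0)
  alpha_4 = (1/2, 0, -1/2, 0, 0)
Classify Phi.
A_4

Compute the Cartan integers a_ij = 2(alpha_i, alpha_j)/(alpha_j, alpha_j); the resulting 4x4 Cartan matrix is
[[2, -1, -1, 0], [-1, 2, 0, -1], [-1, 0, 2, 0], [0, -1, 0, 2]].
All simple roots have the same length, so the diagram is simply laced. The associated Dynkin diagram is a chain of 4 nodes with single edges (A_4), so the type is A_4 (the algebra sl(5)).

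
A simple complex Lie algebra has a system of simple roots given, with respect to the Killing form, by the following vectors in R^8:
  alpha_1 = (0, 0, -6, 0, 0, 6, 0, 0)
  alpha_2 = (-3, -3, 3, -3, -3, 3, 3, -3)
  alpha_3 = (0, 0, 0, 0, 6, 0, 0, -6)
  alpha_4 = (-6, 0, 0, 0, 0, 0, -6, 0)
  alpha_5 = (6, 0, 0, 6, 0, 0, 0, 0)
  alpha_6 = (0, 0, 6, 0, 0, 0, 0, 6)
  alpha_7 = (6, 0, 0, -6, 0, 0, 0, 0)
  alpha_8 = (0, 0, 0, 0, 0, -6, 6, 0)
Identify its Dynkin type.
Compute the Cartan integers a_ij = 2(alpha_i, alpha_j)/(alpha_j, alpha_j); the resulting 8x8 Cartan matrix is
[[2, 0, 0, 0, 0, -1, 0, -1], [0, 2, 0, 0, -1, 0, 0, 0], [0, 0, 2, 0, 0, -1, 0, 0], [0, 0, 0, 2, -1, 0, -1, -1], [0, -1, 0, -1, 2, 0, 0, 0], [-1, 0, -1, 0, 0, 2, 0, 0], [0, 0, 0, -1, 0, 0, 2, 0], [-1, 0, 0, -1, 0, 0, 0, 2]].
All simple roots have the same length, so the diagram is simply laced. The associated Dynkin diagram is a chain of 7 nodes with one extra node attached to the third node from one end (E_8), so the type is E_8.

E_8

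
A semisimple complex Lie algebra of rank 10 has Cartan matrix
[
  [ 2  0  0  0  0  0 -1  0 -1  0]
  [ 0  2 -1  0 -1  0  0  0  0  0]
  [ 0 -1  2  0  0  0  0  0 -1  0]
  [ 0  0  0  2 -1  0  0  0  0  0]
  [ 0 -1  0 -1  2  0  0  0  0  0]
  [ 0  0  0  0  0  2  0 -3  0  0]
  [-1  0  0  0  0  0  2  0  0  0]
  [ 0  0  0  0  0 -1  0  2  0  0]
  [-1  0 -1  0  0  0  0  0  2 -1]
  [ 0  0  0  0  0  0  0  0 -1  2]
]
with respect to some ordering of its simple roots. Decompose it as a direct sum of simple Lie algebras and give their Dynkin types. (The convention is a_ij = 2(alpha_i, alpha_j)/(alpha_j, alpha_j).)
type E_8 ⊕ type G_2

The diagram associated to this matrix has two connected components: the simple roots {alpha_1, alpha_2, alpha_3, alpha_4, alpha_5, alpha_7, alpha_9, alpha_10} form a chain of 7 nodes with one extra node attached to the third node from one end (E_8), and {alpha_6, alpha_8} form two nodes joined by a triple edge (G_2). A semisimple Lie algebra decomposes uniquely as the direct sum of simple ideals, one per connected component of its Dynkin diagram, so g ≅ E_8 ⊕ G_2 (dimension 248 + 14 = 262).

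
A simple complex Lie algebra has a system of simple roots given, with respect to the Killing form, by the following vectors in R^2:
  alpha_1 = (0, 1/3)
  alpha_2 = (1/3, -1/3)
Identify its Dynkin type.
Compute the Cartan integers a_ij = 2(alpha_i, alpha_j)/(alpha_j, alpha_j); the resulting 2x2 Cartan matrix is
[[2, -1], [-2, 2]].
The roots have two lengths (squared-length ratio 2:1); the short ones are alpha_{1}. The associated Dynkin diagram is a chain of 2 nodes with a double edge at one end; the terminal node there is the unique short simple root (B_2), so the type is B_2 (the algebra so(5)).

B_2 (so(5))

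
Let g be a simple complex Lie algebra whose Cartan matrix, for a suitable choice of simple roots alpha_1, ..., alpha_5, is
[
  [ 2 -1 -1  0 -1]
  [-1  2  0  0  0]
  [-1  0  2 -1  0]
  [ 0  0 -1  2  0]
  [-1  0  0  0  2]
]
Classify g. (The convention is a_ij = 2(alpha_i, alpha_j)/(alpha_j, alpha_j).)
The matrix has rank 5 with 2's on the diagonal. Reading the off-diagonal entries as Dynkin edges (a single edge where a_ij = a_ji = -1; a double or triple edge where a_ij * a_ji = 2 or 3), the diagram is a chain of 3 nodes with a fork of two nodes at one end (D_5). One simple-root ordering that puts it in standard form is (alpha_4, alpha_3, alpha_1, alpha_5, alpha_2). So the algebra is type D_5, i.e. so(10).

D_5 (so(10))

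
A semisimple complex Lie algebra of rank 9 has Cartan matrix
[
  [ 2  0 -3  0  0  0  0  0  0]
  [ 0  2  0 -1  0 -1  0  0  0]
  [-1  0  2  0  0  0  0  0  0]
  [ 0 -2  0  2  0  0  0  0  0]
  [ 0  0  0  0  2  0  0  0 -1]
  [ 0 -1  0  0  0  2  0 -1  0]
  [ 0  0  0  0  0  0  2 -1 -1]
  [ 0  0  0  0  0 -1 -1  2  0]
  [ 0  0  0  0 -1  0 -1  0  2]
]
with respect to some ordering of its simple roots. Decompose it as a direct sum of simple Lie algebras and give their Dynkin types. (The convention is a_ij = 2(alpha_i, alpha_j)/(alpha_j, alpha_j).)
The diagram associated to this matrix has two connected components: the simple roots {alpha_2, alpha_4, alpha_5, alpha_6, alpha_7, alpha_8, alpha_9} form a chain of 7 nodes with a double edge at one end; the terminal node there is the unique long simple root (C_7), and {alpha_1, alpha_3} form two nodes joined by a triple edge (G_2). A semisimple Lie algebra decomposes uniquely as the direct sum of simple ideals, one per connected component of its Dynkin diagram, so g ≅ C_7 ⊕ G_2 (dimension 105 + 14 = 119).

C7 ⊕ G2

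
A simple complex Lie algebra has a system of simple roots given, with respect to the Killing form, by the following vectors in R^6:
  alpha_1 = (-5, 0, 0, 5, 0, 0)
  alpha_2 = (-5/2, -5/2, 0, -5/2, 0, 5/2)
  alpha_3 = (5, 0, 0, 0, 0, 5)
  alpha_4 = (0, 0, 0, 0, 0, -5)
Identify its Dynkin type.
Compute the Cartan integers a_ij = 2(alpha_i, alpha_j)/(alpha_j, alpha_j); the resulting 4x4 Cartan matrix is
[[2, 0, -1, 0], [0, 2, 0, -1], [-1, 0, 2, -2], [0, -1, -1, 2]].
The roots have two lengths (squared-length ratio 2:1); the short ones are alpha_{2,4}. The associated Dynkin diagram is a chain of 4 nodes with a double edge between the middle two (F_4), so the type is F_4.

F_4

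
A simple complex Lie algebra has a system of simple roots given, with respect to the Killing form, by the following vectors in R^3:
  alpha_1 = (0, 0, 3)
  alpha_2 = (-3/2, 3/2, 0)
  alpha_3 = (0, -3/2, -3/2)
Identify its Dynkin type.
C_3 (sp(6))

Compute the Cartan integers a_ij = 2(alpha_i, alpha_j)/(alpha_j, alpha_j); the resulting 3x3 Cartan matrix is
[[2, 0, -2], [0, 2, -1], [-1, -1, 2]].
The roots have two lengths (squared-length ratio 2:1); the short ones are alpha_{2,3}. The associated Dynkin diagram is a chain of 3 nodes with a double edge at one end; the terminal node there is the unique long simple root (C_3), so the type is C_3 (the algebra sp(6)).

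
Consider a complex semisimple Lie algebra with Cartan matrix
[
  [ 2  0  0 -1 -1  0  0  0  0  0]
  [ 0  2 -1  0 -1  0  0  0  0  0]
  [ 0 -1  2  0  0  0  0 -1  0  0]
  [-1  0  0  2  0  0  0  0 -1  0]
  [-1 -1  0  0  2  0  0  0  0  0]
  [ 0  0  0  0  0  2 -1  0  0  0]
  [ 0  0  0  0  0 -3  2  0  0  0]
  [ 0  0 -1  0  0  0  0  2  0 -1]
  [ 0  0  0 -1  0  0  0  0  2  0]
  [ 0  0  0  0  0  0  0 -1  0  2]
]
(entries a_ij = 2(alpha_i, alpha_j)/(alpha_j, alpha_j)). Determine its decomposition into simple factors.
The diagram associated to this matrix has two connected components: the simple roots {alpha_1, alpha_2, alpha_3, alpha_4, alpha_5, alpha_8, alpha_9, alpha_10} form a chain of 8 nodes with single edges (A_8), and {alpha_6, alpha_7} form two nodes joined by a triple edge (G_2). A semisimple Lie algebra decomposes uniquely as the direct sum of simple ideals, one per connected component of its Dynkin diagram, so g ≅ A_8 ⊕ G_2 (dimension 80 + 14 = 94).

type A_8 ⊕ type G_2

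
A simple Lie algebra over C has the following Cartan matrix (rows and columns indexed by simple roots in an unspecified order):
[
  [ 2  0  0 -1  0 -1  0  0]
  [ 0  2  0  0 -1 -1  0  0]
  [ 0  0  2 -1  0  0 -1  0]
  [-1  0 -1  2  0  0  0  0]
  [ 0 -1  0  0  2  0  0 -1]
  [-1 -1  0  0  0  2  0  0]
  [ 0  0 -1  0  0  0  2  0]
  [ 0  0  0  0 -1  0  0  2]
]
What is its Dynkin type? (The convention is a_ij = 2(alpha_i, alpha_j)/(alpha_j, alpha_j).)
The matrix has rank 8 with 2's on the diagonal. Reading the off-diagonal entries as Dynkin edges (a single edge where a_ij = a_ji = -1; a double or triple edge where a_ij * a_ji = 2 or 3), the diagram is a chain of 8 nodes with single edges (A_8). One simple-root ordering that puts it in standard form is (alpha_8, alpha_5, alpha_2, alpha_6, alpha_1, alpha_4, alpha_3, alpha_7). So the algebra is type A_8, i.e. sl(9).

A_8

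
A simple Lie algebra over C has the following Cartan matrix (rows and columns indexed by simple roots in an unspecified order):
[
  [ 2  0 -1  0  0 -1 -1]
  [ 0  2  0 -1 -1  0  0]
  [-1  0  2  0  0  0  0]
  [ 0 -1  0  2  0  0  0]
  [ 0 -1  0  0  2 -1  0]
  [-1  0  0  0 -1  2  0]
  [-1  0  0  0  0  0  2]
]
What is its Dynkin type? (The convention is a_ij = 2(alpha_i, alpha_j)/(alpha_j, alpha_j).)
The matrix has rank 7 with 2's on the diagonal. Reading the off-diagonal entries as Dynkin edges (a single edge where a_ij = a_ji = -1; a double or triple edge where a_ij * a_ji = 2 or 3), the diagram is a chain of 5 nodes with a fork of two nodes at one end (D_7). One simple-root ordering that puts it in standard form is (alpha_4, alpha_2, alpha_5, alpha_6, alpha_1, alpha_3, alpha_7). So the algebra is type D_7, i.e. so(14).

D7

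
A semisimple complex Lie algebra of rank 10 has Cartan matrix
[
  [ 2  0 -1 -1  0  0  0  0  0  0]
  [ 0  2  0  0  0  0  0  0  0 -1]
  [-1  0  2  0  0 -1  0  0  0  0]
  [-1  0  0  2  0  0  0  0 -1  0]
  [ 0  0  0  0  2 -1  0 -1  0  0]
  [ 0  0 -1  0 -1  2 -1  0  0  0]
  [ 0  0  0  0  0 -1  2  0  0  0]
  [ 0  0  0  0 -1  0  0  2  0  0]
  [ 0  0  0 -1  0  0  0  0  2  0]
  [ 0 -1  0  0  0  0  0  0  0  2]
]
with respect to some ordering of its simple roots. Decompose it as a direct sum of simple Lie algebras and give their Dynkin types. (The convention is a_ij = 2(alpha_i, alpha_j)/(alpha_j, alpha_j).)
The diagram associated to this matrix has two connected components: the simple roots {alpha_2, alpha_10} form a chain of 2 nodes with single edges (A_2), and {alpha_1, alpha_3, alpha_4, alpha_5, alpha_6, alpha_7, alpha_8, alpha_9} form a chain of 7 nodes with one extra node attached to the third node from one end (E_8). A semisimple Lie algebra decomposes uniquely as the direct sum of simple ideals, one per connected component of its Dynkin diagram, so g ≅ A_2 ⊕ E_8 (dimension 8 + 248 = 256).

A_2 ⊕ E_8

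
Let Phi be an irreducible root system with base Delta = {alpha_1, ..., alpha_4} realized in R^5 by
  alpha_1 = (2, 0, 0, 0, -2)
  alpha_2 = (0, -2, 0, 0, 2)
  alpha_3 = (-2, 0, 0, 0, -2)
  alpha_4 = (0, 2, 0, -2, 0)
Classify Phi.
Compute the Cartan integers a_ij = 2(alpha_i, alpha_j)/(alpha_j, alpha_j); the resulting 4x4 Cartan matrix is
[[2, -1, 0, 0], [-1, 2, -1, -1], [0, -1, 2, 0], [0, -1, 0, 2]].
All simple roots have the same length, so the diagram is simply laced. The associated Dynkin diagram is a chain of 2 nodes with a fork of two nodes at one end (D_4), so the type is D_4 (the algebra so(8)).

type D_4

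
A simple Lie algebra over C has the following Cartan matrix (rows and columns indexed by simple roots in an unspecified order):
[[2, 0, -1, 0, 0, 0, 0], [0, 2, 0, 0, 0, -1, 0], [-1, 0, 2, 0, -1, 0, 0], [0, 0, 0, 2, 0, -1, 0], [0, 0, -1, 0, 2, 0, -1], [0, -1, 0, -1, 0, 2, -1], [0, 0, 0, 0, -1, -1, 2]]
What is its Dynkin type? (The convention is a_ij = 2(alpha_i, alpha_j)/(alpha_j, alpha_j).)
D_7 (so(14))

The matrix has rank 7 with 2's on the diagonal. Reading the off-diagonal entries as Dynkin edges (a single edge where a_ij = a_ji = -1; a double or triple edge where a_ij * a_ji = 2 or 3), the diagram is a chain of 5 nodes with a fork of two nodes at one end (D_7). One simple-root ordering that puts it in standard form is (alpha_1, alpha_3, alpha_5, alpha_7, alpha_6, alpha_2, alpha_4). So the algebra is type D_7, i.e. so(14).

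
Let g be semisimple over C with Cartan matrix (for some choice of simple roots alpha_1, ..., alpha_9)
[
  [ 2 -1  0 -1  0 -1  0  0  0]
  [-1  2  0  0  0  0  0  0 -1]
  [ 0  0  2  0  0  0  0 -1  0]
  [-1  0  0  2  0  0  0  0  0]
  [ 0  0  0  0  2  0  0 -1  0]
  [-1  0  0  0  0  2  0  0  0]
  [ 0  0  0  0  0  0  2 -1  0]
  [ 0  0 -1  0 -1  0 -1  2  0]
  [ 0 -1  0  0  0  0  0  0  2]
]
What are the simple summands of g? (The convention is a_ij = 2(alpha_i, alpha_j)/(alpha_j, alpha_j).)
The diagram associated to this matrix has two connected components: the simple roots {alpha_3, alpha_5, alpha_7, alpha_8} form a chain of 2 nodes with a fork of two nodes at one end (D_4), and {alpha_1, alpha_2, alpha_4, alpha_6, alpha_9} form a chain of 3 nodes with a fork of two nodes at one end (D_5). A semisimple Lie algebra decomposes uniquely as the direct sum of simple ideals, one per connected component of its Dynkin diagram, so g ≅ D_4 ⊕ D_5 (dimension 28 + 45 = 73).

D_4 (so(8)) ⊕ D_5 (so(10))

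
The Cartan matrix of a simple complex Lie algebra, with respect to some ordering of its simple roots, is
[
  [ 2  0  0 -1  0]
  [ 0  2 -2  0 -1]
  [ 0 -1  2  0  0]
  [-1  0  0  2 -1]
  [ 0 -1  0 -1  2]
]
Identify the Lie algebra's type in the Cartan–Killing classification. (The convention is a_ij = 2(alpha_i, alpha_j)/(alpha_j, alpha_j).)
B_5

The matrix has rank 5 with 2's on the diagonal. Reading the off-diagonal entries as Dynkin edges (a single edge where a_ij = a_ji = -1; a double or triple edge where a_ij * a_ji = 2 or 3), the diagram is a chain of 5 nodes with a double edge at one end; the terminal node there is the unique short simple root (B_5). One simple-root ordering that puts it in standard form is (alpha_1, alpha_4, alpha_5, alpha_2, alpha_3). So the algebra is type B_5, i.e. so(11).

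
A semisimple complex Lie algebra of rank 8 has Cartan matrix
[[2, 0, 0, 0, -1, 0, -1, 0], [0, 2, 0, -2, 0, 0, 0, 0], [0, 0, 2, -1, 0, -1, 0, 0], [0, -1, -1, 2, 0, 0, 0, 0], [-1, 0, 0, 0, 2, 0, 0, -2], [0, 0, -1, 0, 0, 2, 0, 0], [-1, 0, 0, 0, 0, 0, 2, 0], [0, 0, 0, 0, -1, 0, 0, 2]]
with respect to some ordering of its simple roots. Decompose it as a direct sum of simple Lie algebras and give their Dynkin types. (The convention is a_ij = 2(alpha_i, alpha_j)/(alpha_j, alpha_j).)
The diagram associated to this matrix has two connected components: the simple roots {alpha_1, alpha_5, alpha_7, alpha_8} form a chain of 4 nodes with a double edge at one end; the terminal node there is the unique short simple root (B_4), and {alpha_2, alpha_3, alpha_4, alpha_6} form a chain of 4 nodes with a double edge at one end; the terminal node there is the unique long simple root (C_4). A semisimple Lie algebra decomposes uniquely as the direct sum of simple ideals, one per connected component of its Dynkin diagram, so g ≅ B_4 ⊕ C_4 (dimension 36 + 36 = 72).

B_4 (so(9)) ⊕ C_4 (sp(8))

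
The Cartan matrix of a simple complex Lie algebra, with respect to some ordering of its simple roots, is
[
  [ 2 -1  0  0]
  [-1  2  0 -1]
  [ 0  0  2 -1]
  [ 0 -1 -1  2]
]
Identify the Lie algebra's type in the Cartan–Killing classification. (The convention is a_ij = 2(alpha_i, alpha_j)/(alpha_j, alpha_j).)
type A_4

The matrix has rank 4 with 2's on the diagonal. Reading the off-diagonal entries as Dynkin edges (a single edge where a_ij = a_ji = -1; a double or triple edge where a_ij * a_ji = 2 or 3), the diagram is a chain of 4 nodes with single edges (A_4). One simple-root ordering that puts it in standard form is (alpha_3, alpha_4, alpha_2, alpha_1). So the algebra is type A_4, i.e. sl(5).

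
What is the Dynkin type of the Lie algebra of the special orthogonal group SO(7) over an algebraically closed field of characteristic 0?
This is so(7) with 7 odd, which has dimension 7(7-1)/2 = 21 and rank (7-1)/2 = 3. In the classification of classical Lie algebras, the orthogonal algebra so(2n+1) in an odd number of variables has type B_n; here n = 3, so the Dynkin diagram is a chain of 3 nodes with a double edge at one end; the terminal node there is the unique short simple root (B_3). Hence the type is B_3.

B_3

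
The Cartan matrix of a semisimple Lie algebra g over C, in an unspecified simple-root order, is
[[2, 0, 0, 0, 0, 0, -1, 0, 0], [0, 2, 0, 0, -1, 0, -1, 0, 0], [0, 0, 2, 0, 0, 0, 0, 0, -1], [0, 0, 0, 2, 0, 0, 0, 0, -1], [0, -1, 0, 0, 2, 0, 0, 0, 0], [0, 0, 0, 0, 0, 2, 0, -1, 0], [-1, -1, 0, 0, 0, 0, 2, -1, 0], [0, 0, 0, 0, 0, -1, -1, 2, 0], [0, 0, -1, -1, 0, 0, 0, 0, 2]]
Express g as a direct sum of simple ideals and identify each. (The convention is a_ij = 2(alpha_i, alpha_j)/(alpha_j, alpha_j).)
A_3 + E_6

The diagram associated to this matrix has two connected components: the simple roots {alpha_3, alpha_4, alpha_9} form a chain of 3 nodes with single edges (A_3), and {alpha_1, alpha_2, alpha_5, alpha_6, alpha_7, alpha_8} form a chain of 5 nodes with one extra node attached to the third node from one end (E_6). A semisimple Lie algebra decomposes uniquely as the direct sum of simple ideals, one per connected component of its Dynkin diagram, so g ≅ A_3 ⊕ E_6 (dimension 15 + 78 = 93).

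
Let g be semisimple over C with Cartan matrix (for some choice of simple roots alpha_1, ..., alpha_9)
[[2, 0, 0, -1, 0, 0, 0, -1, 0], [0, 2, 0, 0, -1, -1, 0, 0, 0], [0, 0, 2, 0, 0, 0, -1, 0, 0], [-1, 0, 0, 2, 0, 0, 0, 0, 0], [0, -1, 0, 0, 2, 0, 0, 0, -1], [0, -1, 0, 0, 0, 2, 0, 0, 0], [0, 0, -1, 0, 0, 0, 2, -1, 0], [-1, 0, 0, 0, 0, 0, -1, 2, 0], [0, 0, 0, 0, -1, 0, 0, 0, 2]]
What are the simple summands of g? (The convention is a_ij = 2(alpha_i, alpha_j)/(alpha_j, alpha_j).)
The diagram associated to this matrix has two connected components: the simple roots {alpha_2, alpha_5, alpha_6, alpha_9} form a chain of 4 nodes with single edges (A_4), and {alpha_1, alpha_3, alpha_4, alpha_7, alpha_8} form a chain of 5 nodes with single edges (A_5). A semisimple Lie algebra decomposes uniquely as the direct sum of simple ideals, one per connected component of its Dynkin diagram, so g ≅ A_4 ⊕ A_5 (dimension 24 + 35 = 59).

type A_4 + type A_5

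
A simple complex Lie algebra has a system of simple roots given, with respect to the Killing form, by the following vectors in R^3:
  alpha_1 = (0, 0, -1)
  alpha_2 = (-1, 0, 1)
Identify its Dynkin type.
B_2 (so(5))

Compute the Cartan integers a_ij = 2(alpha_i, alpha_j)/(alpha_j, alpha_j); the resulting 2x2 Cartan matrix is
[[2, -1], [-2, 2]].
The roots have two lengths (squared-length ratio 2:1); the short ones are alpha_{1}. The associated Dynkin diagram is a chain of 2 nodes with a double edge at one end; the terminal node there is the unique short simple root (B_2), so the type is B_2 (the algebra so(5)).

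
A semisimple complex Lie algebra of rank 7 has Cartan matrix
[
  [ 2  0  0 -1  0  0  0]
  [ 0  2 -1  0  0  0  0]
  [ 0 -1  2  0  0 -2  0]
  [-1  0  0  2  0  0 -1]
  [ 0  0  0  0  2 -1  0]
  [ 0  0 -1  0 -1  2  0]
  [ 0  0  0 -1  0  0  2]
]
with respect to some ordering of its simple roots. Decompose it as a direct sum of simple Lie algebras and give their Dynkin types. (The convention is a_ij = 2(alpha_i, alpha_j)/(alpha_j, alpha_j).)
The diagram associated to this matrix has two connected components: the simple roots {alpha_1, alpha_4, alpha_7} form a chain of 3 nodes with single edges (A_3), and {alpha_2, alpha_3, alpha_5, alpha_6} form a chain of 4 nodes with a double edge between the middle two (F_4). A semisimple Lie algebra decomposes uniquely as the direct sum of simple ideals, one per connected component of its Dynkin diagram, so g ≅ A_3 ⊕ F_4 (dimension 15 + 52 = 67).

type A_3 ⊕ type F_4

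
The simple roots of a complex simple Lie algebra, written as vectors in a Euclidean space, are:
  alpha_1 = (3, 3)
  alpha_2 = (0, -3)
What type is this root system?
Compute the Cartan integers a_ij = 2(alpha_i, alpha_j)/(alpha_j, alpha_j); the resulting 2x2 Cartan matrix is
[[2, -2], [-1, 2]].
The roots have two lengths (squared-length ratio 2:1); the short ones are alpha_{2}. The associated Dynkin diagram is a chain of 2 nodes with a double edge at one end; the terminal node there is the unique short simple root (B_2), so the type is B_2 (the algebra so(5)).

B2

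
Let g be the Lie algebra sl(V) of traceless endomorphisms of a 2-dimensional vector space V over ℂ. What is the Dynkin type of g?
This is sl(2), which has dimension 2^2 - 1 = 3 and rank 2 - 1 = 1 (a Cartan subalgebra is the diagonal traceless matrices). In the classification of classical Lie algebras, the special linear algebra sl(n+1) has type A_n; here n = 1, so the Dynkin diagram is a chain of 1 nodes with single edges (A_1). Hence the type is A_1.

A_1 (sl(2))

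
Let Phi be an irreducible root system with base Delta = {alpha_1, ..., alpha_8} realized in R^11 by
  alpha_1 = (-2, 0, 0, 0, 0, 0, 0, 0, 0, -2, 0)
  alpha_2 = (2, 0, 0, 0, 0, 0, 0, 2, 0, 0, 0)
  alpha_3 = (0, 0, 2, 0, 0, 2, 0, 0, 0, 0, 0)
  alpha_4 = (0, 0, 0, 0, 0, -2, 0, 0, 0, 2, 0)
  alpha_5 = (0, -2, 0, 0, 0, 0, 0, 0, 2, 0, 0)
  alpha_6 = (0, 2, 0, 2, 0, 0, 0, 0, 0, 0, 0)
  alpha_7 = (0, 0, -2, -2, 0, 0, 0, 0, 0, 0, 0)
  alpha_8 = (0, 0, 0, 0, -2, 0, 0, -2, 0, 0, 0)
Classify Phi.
Compute the Cartan integers a_ij = 2(alpha_i, alpha_j)/(alpha_j, alpha_j); the resulting 8x8 Cartan matrix is
[[2, -1, 0, -1, 0, 0, 0, 0], [-1, 2, 0, 0, 0, 0, 0, -1], [0, 0, 2, -1, 0, 0, -1, 0], [-1, 0, -1, 2, 0, 0, 0, 0], [0, 0, 0, 0, 2, -1, 0, 0], [0, 0, 0, 0, -1, 2, -1, 0], [0, 0, -1, 0, 0, -1, 2, 0], [0, -1, 0, 0, 0, 0, 0, 2]].
All simple roots have the same length, so the diagram is simply laced. The associated Dynkin diagram is a chain of 8 nodes with single edges (A_8), so the type is A_8 (the algebra sl(9)).

A_8 (sl(9))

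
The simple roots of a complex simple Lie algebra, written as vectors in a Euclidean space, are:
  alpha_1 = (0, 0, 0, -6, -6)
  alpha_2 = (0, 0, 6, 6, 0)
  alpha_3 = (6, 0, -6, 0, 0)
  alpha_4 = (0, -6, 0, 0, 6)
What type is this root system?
type A_4

Compute the Cartan integers a_ij = 2(alpha_i, alpha_j)/(alpha_j, alpha_j); the resulting 4x4 Cartan matrix is
[[2, -1, 0, -1], [-1, 2, -1, 0], [0, -1, 2, 0], [-1, 0, 0, 2]].
All simple roots have the same length, so the diagram is simply laced. The associated Dynkin diagram is a chain of 4 nodes with single edges (A_4), so the type is A_4 (the algebra sl(5)).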